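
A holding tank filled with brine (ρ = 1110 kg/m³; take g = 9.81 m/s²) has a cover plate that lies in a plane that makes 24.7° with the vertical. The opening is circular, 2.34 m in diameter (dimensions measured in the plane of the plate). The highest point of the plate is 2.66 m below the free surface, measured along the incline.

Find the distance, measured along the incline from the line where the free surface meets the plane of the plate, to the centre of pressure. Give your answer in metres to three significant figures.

y_p = 3.92 m

γ = ρg = 1110 × 9.81 / 1000 = 10.8891 kN/m³.
The plate makes 24.7° with the vertical, i.e. θ = 90° − 24.7° = 65.3° to the horizontal. Measuring y along the incline from the free-surface line, vertical depth h = y·sinθ with sinθ = 0.908508.
The centroid is at the centre, 1.17 m below the top of the plate, so y_c = 2.66 + 1.17 = 3.83 m and h_c = 3.83 × 0.908508 = 3.47959 m.
A = π(1.17)² = 4.30053 m².
Resultant F = γ·h_c·A = 10.8891 × 3.47959 × 4.30053 = 162.945 kN.
I_c = πr⁴/4 = π × 1.17⁴/4 = 1.47175 m⁴.
Centre of pressure: y_p = y_c + I_c/(y_c·A) = 3.83 + 1.47175/(3.83 × 4.30053) = 3.83 + 0.0893539 = 3.91935 m along the plane.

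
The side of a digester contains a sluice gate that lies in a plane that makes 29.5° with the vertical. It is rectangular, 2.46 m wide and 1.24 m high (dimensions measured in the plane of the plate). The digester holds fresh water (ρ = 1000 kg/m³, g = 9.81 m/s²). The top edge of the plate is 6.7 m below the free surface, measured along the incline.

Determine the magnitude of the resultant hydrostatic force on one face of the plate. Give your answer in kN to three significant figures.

F ≈ 191 kN

γ = ρg = 1000 × 9.81 = 9810 N/m³ = 9.81 kN/m³.
The plate makes 29.5° with the vertical, i.e. θ = 90° − 29.5° = 60.5° to the horizontal. Measuring y along the incline from the free-surface line, vertical depth h = y·sinθ with sinθ = 0.870356.
The centroid lies 1.24/2 = 0.62 m below the top edge, so y_c = 6.7 + 0.62 = 7.32 m and h_c = 7.32 × 0.870356 = 6.37101 m.
A = 2.46 × 1.24 = 3.0504 m².
Resultant F = γ·h_c·A = 9.81 × 6.37101 × 3.0504 = 190.649 kN.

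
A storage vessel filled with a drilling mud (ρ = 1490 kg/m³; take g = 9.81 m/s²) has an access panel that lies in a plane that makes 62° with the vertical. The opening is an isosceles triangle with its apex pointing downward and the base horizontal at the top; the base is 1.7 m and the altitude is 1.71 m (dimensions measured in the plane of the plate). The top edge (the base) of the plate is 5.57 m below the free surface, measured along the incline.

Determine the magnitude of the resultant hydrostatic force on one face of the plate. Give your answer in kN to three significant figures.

γ = ρg = 1490 × 9.81 / 1000 = 14.6169 kN/m³.
The plate makes 62° with the vertical, i.e. θ = 90° − 62° = 28° to the horizontal. Measuring y along the incline from the free-surface line, vertical depth h = y·sinθ with sinθ = 0.469472.
With the apex down, the centroid sits h/3 = 1.71/3 = 0.57 m below the base (the top edge), so y_c = 5.57 + 0.57 = 6.14 m and h_c = 6.14 × 0.469472 = 2.88256 m.
A = ½ × 1.7 × 1.71 = 1.4535 m².
Resultant F = γ·h_c·A = 14.6169 × 2.88256 × 1.4535 = 61.2419 kN.

F ≈ 61.2 kN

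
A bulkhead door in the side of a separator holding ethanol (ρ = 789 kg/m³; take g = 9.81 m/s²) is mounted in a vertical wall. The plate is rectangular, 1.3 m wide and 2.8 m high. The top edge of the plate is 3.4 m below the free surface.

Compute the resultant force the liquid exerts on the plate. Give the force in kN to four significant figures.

γ = ρg = 789 × 9.81 / 1000 = 7.74009 kN/m³.
The centroid lies 2.8/2 = 1.4 m below the top edge, so the centroid depth is h_c = 3.4 + 1.4 = 4.8 m.
A = 1.3 × 2.8 = 3.64 m².
Resultant F = γ·h_c·A = 7.74009 × 4.8 × 3.64 = 135.235 kN.

F ≈ 135.2 kN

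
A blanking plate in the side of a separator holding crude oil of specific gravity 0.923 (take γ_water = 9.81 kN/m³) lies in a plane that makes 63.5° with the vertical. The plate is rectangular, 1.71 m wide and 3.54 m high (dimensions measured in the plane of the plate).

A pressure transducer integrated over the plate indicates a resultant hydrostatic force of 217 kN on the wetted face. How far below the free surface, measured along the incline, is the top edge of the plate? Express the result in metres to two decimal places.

γ = 0.923 × 9.81 = 9.05463 kN/m³.
A = 1.71 × 3.54 = 6.0534 m².
From F = γ·h_c·A, the centroid depth is h_c = 217/(9.05463 × 6.0534) = 3.95904 m.
The plate makes 63.5° with the vertical, i.e. θ = 90° − 63.5° = 26.5° to the horizontal. Measuring y along the incline from the free-surface line, vertical depth h = y·sinθ with sinθ = 0.446198.
Along the incline, y_c = h_c/sinθ = 3.95904/0.446198 = 8.87283 m.
The centroid lies 3.54/2 = 1.77 m below the top edge, so the top edge sits at y_top = 8.87283 − 1.77 = 7.10283 m along the incline.

y_top ≈ 7.10 m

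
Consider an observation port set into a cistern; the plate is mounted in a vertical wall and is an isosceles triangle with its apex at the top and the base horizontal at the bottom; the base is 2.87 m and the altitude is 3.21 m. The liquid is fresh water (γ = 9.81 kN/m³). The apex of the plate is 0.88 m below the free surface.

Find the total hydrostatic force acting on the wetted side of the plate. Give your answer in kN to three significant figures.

γ = 9.81 kN/m³.
With the apex up, the centroid sits 2h/3 = 2 × 3.21/3 = 2.14 m below the apex, so the centroid depth is h_c = 0.88 + 2.14 = 3.02 m.
A = ½ × 2.87 × 3.21 = 4.60635 m².
Resultant F = γ·h_c·A = 9.81 × 3.02 × 4.60635 = 136.469 kN.

F ≈ 136 kN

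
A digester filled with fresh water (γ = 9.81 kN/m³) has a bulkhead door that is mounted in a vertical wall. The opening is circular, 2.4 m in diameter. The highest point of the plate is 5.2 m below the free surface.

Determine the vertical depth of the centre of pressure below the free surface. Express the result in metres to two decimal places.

h_p = 6.46 m

γ = 9.81 kN/m³.
The centroid is at the centre, 1.2 m below the top of the plate, so the centroid depth is h_c = 5.2 + 1.2 = 6.4 m.
A = π(1.2)² = 4.52389 m².
Resultant F = γ·h_c·A = 9.81 × 6.4 × 4.52389 = 284.028 kN.
I_c = πr⁴/4 = π × 1.2⁴/4 = 1.6286 m⁴.
Centre of pressure: y_p = y_c + I_c/(y_c·A) = 6.4 + 1.6286/(6.4 × 4.52389) = 6.4 + 0.05625 = 6.45625 m along the plane.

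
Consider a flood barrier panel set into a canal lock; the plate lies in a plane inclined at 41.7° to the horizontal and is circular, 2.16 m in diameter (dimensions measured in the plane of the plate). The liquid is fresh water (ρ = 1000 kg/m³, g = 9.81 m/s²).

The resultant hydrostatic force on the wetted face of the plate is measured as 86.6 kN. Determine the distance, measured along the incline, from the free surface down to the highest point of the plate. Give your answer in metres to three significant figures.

γ = ρg = 1000 × 9.81 = 9810 N/m³ = 9.81 kN/m³.
A = π(1.08)² = 3.66435 m².
From F = γ·h_c·A, the centroid depth is h_c = 86.6/(9.81 × 3.66435) = 2.40908 m.
Let θ = 41.7° be the plate's angle to the horizontal; measure y along the incline from where the plane meets the free surface. Vertical depth h = y·sinθ with sinθ = 0.665230.
Along the incline, y_c = h_c/sinθ = 2.40908/0.665230 = 3.62142 m.
The centroid is at the centre, 1.08 m below the top of the plate, so the highest point sits at y_top = 3.62142 − 1.08 = 2.54142 m along the incline.

y_top ≈ 2.54 m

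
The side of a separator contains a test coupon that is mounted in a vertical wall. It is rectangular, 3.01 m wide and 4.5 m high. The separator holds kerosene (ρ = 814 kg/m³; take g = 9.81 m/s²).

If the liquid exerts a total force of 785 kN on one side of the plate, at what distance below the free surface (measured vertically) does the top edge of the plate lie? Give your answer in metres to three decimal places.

d_top ≈ 5.008 m

γ = ρg = 814 × 9.81 / 1000 = 7.98534 kN/m³.
A = 3.01 × 4.5 = 13.545 m².
From F = γ·h_c·A, the centroid depth is h_c = 785/(7.98534 × 13.545) = 7.25767 m.
The centroid lies 4.5/2 = 2.25 m below the top edge, so the top edge sits at h_top = 7.25767 − 2.25 = 5.00767 m below the surface.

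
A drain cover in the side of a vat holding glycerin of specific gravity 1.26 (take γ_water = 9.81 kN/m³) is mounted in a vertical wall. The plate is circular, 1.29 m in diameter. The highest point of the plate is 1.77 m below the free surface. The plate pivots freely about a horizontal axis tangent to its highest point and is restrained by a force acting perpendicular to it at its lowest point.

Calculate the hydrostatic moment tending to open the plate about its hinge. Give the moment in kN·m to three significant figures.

γ = 1.26 × 9.81 = 12.3606 kN/m³.
The centroid is at the centre, 0.645 m below the top of the plate, so the centroid depth is h_c = 1.77 + 0.645 = 2.415 m.
A = π(0.645)² = 1.30698 m².
Resultant F = γ·h_c·A = 12.3606 × 2.415 × 1.30698 = 39.0145 kN.
I_c = πr⁴/4 = π × 0.645⁴/4 = 0.135934 m⁴.
Centre of pressure: y_p = y_c + I_c/(y_c·A) = 2.415 + 0.135934/(2.415 × 1.30698) = 2.415 + 0.0430667 = 2.45807 m along the plane.
The resultant acts 0.645 + 0.0430667 = 0.688067 m (along the plate) below the hinge at the top edge, so the moment about the hinge is M = F × 0.688067 = 39.0145 × 0.688067 = 26.8446 kN·m.

M ≈ 26.8 kN·m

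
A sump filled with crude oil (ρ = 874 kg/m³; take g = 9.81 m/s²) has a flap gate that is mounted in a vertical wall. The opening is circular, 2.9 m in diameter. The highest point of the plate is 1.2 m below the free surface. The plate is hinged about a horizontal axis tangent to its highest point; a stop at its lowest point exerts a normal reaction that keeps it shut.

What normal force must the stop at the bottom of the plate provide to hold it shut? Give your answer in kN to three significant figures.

P ≈ 85.3 kN

γ = ρg = 874 × 9.81 / 1000 = 8.57394 kN/m³.
The centroid is at the centre, 1.45 m below the top of the plate, so the centroid depth is h_c = 1.2 + 1.45 = 2.65 m.
A = π(1.45)² = 6.6052 m².
Resultant F = γ·h_c·A = 8.57394 × 2.65 × 6.6052 = 150.076 kN.
I_c = πr⁴/4 = π × 1.45⁴/4 = 3.47186 m⁴.
Centre of pressure: y_p = y_c + I_c/(y_c·A) = 2.65 + 3.47186/(2.65 × 6.6052) = 2.65 + 0.198349 = 2.84835 m along the plane.
The resultant acts 1.45 + 0.198349 = 1.64835 m (along the plate) below the hinge at the top edge, so the moment about the hinge is M = F × 1.64835 = 150.076 × 1.64835 = 247.378 kN·m.
A normal force at the bottom, 2.9 m from the hinge, must supply this moment: P = 247.378/2.9 = 85.3028 kN.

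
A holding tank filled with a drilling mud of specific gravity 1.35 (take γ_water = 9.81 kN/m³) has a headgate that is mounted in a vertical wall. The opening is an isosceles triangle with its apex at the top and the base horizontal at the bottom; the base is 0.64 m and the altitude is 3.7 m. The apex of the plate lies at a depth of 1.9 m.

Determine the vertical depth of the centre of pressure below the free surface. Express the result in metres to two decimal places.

h_p = 4.54 m

γ = 1.35 × 9.81 = 13.2435 kN/m³.
With the apex up, the centroid sits 2h/3 = 2 × 3.7/3 = 2.46667 m below the apex, so the centroid depth is h_c = 1.9 + 2.46667 = 4.36667 m.
A = ½ × 0.64 × 3.7 = 1.184 m².
Resultant F = γ·h_c·A = 13.2435 × 4.36667 × 1.184 = 68.4707 kN.
I_c = b·h³/36 = 0.64 × 3.7³/36 = 0.900498 m⁴.
Centre of pressure: y_p = y_c + I_c/(y_c·A) = 4.36667 + 0.900498/(4.36667 × 1.184) = 4.36667 + 0.174173 = 4.54084 m along the plane.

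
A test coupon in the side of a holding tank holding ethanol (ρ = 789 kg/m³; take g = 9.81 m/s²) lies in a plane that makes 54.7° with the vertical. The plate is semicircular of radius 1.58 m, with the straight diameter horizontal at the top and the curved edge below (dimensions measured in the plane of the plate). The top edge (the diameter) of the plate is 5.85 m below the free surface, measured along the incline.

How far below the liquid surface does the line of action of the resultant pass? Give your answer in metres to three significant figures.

h_p = 3.78 m

γ = ρg = 789 × 9.81 / 1000 = 7.74009 kN/m³.
The plate makes 54.7° with the vertical, i.e. θ = 90° − 54.7° = 35.3° to the horizontal. Measuring y along the incline from the free-surface line, vertical depth h = y·sinθ with sinθ = 0.577858.
The centroid of a semicircle lies 4r/(3π) = 0.670573 m from the diameter, here below the top edge, so y_c = 5.85 + 0.670573 = 6.52057 m and h_c = 6.52057 × 0.577858 = 3.76796 m.
A = πr²/2 = π × 1.58²/2 = 3.92134 m².
Resultant F = γ·h_c·A = 7.74009 × 3.76796 × 3.92134 = 114.363 kN.
I_c = (π/8 − 8/(9π))·r⁴ = 0.109757 × 1.58⁴ = 0.684007 m⁴.
Centre of pressure: y_p = y_c + I_c/(y_c·A) = 6.52057 + 0.684007/(6.52057 × 3.92134) = 6.52057 + 0.026751 = 6.54732 m along the plane.
Vertically, h_p = y_p·sinθ = 6.54732 × 0.577858 = 3.78342 m.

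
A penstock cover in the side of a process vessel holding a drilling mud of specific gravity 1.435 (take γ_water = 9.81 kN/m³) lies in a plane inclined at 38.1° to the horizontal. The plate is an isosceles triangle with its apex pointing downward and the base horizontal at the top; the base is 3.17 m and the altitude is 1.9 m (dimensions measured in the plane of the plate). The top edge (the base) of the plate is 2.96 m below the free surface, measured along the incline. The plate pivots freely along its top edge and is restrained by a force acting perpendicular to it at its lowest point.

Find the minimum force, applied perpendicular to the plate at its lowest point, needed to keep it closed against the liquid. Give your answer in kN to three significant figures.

P ≈ 34.1 kN

γ = 1.435 × 9.81 = 14.07735 kN/m³.
Let θ = 38.1° be the plate's angle to the horizontal; measure y along the incline from where the plane meets the free surface. Vertical depth h = y·sinθ with sinθ = 0.617036.
With the apex down, the centroid sits h/3 = 1.9/3 = 0.633333 m below the base (the top edge), so y_c = 2.96 + 0.633333 = 3.59333 m and h_c = 3.59333 × 0.617036 = 2.21721 m.
A = ½ × 3.17 × 1.9 = 3.0115 m².
Resultant F = γ·h_c·A = 14.07735 × 2.21721 × 3.0115 = 93.9963 kN.
I_c = b·h³/36 = 3.17 × 1.9³/36 = 0.603973 m⁴.
Centre of pressure: y_p = y_c + I_c/(y_c·A) = 3.59333 + 0.603973/(3.59333 × 3.0115) = 3.59333 + 0.0558133 = 3.64914 m along the plane.
The resultant acts 0.633333 + 0.0558133 = 0.689146 m (along the plate) below the hinge at the top edge, so the moment about the hinge is M = F × 0.689146 = 93.9963 × 0.689146 = 64.7772 kN·m.
A normal force at the bottom, 1.9 m from the hinge, must supply this moment: P = 64.7772/1.9 = 34.0933 kN.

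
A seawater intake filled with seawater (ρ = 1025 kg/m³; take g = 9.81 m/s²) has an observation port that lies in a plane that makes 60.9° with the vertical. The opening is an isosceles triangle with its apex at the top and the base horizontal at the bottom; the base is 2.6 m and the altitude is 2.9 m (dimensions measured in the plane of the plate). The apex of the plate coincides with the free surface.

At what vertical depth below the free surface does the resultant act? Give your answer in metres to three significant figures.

γ = ρg = 1025 × 9.81 / 1000 = 10.05525 kN/m³.
The plate makes 60.9° with the vertical, i.e. θ = 90° − 60.9° = 29.1° to the horizontal. Measuring y along the incline from the free-surface line, vertical depth h = y·sinθ with sinθ = 0.486335.
With the apex up, the centroid sits 2h/3 = 2 × 2.9/3 = 1.93333 m below the apex, so y_c = 1.93333 m and h_c = 1.93333 × 0.486335 = 0.940246 m.
A = ½ × 2.6 × 2.9 = 3.77 m².
Resultant F = γ·h_c·A = 10.05525 × 0.940246 × 3.77 = 35.6431 kN.
I_c = b·h³/36 = 2.6 × 2.9³/36 = 1.76143 m⁴.
Centre of pressure: y_p = y_c + I_c/(y_c·A) = 1.93333 + 1.76143/(1.93333 × 3.77) = 1.93333 + 0.241667 = 2.175 m along the plane.
Vertically, h_p = y_p·sinθ = 2.175 × 0.486335 = 1.05778 m.

h_p = 1.06 m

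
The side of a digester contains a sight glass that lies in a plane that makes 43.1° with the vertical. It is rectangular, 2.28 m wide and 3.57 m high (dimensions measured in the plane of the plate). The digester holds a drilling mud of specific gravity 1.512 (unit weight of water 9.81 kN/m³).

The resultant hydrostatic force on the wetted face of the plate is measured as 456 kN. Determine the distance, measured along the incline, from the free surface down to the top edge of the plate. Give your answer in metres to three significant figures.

y_top ≈ 3.39 m

γ = 1.512 × 9.81 = 14.83272 kN/m³.
A = 2.28 × 3.57 = 8.1396 m².
From F = γ·h_c·A, the centroid depth is h_c = 456/(14.83272 × 8.1396) = 3.77695 m.
The plate makes 43.1° with the vertical, i.e. θ = 90° − 43.1° = 46.9° to the horizontal. Measuring y along the incline from the free-surface line, vertical depth h = y·sinθ with sinθ = 0.730162.
Along the incline, y_c = h_c/sinθ = 3.77695/0.730162 = 5.17276 m.
The centroid lies 3.57/2 = 1.785 m below the top edge, so the top edge sits at y_top = 5.17276 − 1.785 = 3.38776 m along the incline.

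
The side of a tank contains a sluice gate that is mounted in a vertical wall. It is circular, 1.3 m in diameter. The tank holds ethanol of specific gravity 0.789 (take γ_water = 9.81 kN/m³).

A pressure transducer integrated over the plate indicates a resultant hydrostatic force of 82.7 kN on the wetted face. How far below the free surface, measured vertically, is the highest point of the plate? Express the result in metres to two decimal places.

γ = 0.789 × 9.81 = 7.74009 kN/m³.
A = π(0.65)² = 1.32732 m².
From F = γ·h_c·A, the centroid depth is h_c = 82.7/(7.74009 × 1.32732) = 8.04978 m.
The centroid is at the centre, 0.65 m below the top of the plate, so the highest point sits at h_top = 8.04978 − 0.65 = 7.39978 m below the surface.

d_top ≈ 7.40 m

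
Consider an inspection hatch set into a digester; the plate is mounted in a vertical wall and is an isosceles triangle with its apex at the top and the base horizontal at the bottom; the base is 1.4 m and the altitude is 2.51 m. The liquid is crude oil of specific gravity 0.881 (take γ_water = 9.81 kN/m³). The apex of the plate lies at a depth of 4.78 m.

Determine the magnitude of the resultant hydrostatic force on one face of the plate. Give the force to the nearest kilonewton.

γ = 0.881 × 9.81 = 8.64261 kN/m³.
With the apex up, the centroid sits 2h/3 = 2 × 2.51/3 = 1.67333 m below the apex, so the centroid depth is h_c = 4.78 + 1.67333 = 6.45333 m.
A = ½ × 1.4 × 2.51 = 1.757 m².
Resultant F = γ·h_c·A = 8.64261 × 6.45333 × 1.757 = 97.9942 kN.

F ≈ 98 kN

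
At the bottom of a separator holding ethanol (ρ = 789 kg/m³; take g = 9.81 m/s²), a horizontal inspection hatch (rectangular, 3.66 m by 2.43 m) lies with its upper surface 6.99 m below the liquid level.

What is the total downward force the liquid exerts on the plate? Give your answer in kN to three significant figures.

γ = ρg = 789 × 9.81 / 1000 = 7.74009 kN/m³.
The plate is horizontal, so pressure is uniform at p = γ·h = 7.74009 × 6.99 = 54.1032 kN/m².
A = 3.66 × 2.43 = 8.8938 m².
F = p·A = 54.1032 × 8.8938 = 481.183 kN.

F ≈ 481 kN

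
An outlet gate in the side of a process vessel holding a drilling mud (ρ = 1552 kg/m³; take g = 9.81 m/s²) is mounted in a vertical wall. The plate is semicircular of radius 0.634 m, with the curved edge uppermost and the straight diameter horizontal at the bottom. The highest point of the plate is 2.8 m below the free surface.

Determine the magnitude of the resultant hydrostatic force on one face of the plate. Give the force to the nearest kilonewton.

F ≈ 30 kN

γ = ρg = 1552 × 9.81 / 1000 = 15.22512 kN/m³.
The centroid lies 4r/(3π) = 0.269078 m above the diameter, so r − 4r/(3π) = 0.634 − 0.269078 = 0.364922 m below the topmost point, so the centroid depth is h_c = 2.8 + 0.364922 = 3.16492 m.
A = πr²/2 = π × 0.634²/2 = 0.631391 m².
Resultant F = γ·h_c·A = 15.22512 × 3.16492 × 0.631391 = 30.4244 kN.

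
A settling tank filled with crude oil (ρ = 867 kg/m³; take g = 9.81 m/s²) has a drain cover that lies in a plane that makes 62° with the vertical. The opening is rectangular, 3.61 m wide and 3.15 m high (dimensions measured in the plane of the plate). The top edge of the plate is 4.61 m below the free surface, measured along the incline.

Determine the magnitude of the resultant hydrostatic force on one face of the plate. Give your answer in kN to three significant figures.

γ = ρg = 867 × 9.81 / 1000 = 8.50527 kN/m³.
The plate makes 62° with the vertical, i.e. θ = 90° − 62° = 28° to the horizontal. Measuring y along the incline from the free-surface line, vertical depth h = y·sinθ with sinθ = 0.469472.
The centroid lies 3.15/2 = 1.575 m below the top edge, so y_c = 4.61 + 1.575 = 6.185 m and h_c = 6.185 × 0.469472 = 2.90368 m.
A = 3.61 × 3.15 = 11.3715 m².
Resultant F = γ·h_c·A = 8.50527 × 2.90368 × 11.3715 = 280.837 kN.

F ≈ 281 kN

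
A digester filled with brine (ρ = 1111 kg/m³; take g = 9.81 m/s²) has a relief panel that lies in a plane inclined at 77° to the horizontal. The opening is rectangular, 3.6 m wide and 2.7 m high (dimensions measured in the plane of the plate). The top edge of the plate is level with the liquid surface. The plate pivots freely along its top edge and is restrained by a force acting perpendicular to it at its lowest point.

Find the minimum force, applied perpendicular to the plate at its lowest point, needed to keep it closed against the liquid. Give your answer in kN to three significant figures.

P ≈ 92.9 kN

γ = ρg = 1111 × 9.81 / 1000 = 10.89891 kN/m³.
Let θ = 77° be the plate's angle to the horizontal; measure y along the incline from where the plane meets the free surface. Vertical depth h = y·sinθ with sinθ = 0.974370.
The centroid lies 2.7/2 = 1.35 m below the top edge, so y_c = 1.35 m and h_c = 1.35 × 0.974370 = 1.3154 m.
A = 3.6 × 2.7 = 9.72 m².
Resultant F = γ·h_c·A = 10.89891 × 1.3154 × 9.72 = 139.35 kN.
I_c = b·h³/12 = 3.6 × 2.7³/12 = 5.9049 m⁴.
Centre of pressure: y_p = y_c + I_c/(y_c·A) = 1.35 + 5.9049/(1.35 × 9.72) = 1.35 + 0.45 = 1.8 m along the plane.
The resultant acts 1.35 + 0.45 = 1.8 m (along the plate) below the hinge at the top edge, so the moment about the hinge is M = F × 1.8 = 139.35 × 1.8 = 250.83 kN·m.
A normal force at the bottom, 2.7 m from the hinge, must supply this moment: P = 250.83/2.7 = 92.9 kN.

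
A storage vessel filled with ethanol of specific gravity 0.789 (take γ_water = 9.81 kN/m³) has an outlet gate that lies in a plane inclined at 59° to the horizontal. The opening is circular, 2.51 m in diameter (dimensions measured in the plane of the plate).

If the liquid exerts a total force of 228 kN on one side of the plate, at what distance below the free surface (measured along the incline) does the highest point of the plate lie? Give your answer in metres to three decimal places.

γ = 0.789 × 9.81 = 7.74009 kN/m³.
A = π(1.255)² = 4.94809 m².
From F = γ·h_c·A, the centroid depth is h_c = 228/(7.74009 × 4.94809) = 5.95321 m.
Let θ = 59° be the plate's angle to the horizontal; measure y along the incline from where the plane meets the free surface. Vertical depth h = y·sinθ with sinθ = 0.857167.
Along the incline, y_c = h_c/sinθ = 5.95321/0.857167 = 6.94522 m.
The centroid is at the centre, 1.255 m below the top of the plate, so the highest point sits at y_top = 6.94522 − 1.255 = 5.69022 m along the incline.

y_top ≈ 5.690 m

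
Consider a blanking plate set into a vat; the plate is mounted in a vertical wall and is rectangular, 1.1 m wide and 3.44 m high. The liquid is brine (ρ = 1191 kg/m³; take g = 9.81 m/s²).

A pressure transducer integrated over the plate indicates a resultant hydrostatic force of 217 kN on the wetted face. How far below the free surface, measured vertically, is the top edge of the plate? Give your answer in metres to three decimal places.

γ = ρg = 1191 × 9.81 / 1000 = 11.68371 kN/m³.
A = 1.1 × 3.44 = 3.784 m².
From F = γ·h_c·A, the centroid depth is h_c = 217/(11.68371 × 3.784) = 4.90826 m.
The centroid lies 3.44/2 = 1.72 m below the top edge, so the top edge sits at h_top = 4.90826 − 1.72 = 3.18826 m below the surface.

d_top ≈ 3.188 m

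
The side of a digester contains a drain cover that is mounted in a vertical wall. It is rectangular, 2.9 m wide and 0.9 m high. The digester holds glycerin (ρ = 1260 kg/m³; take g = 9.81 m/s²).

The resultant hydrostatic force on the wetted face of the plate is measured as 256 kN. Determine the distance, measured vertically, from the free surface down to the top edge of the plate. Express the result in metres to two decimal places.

d_top ≈ 7.49 m

γ = ρg = 1260 × 9.81 / 1000 = 12.3606 kN/m³.
A = 2.9 × 0.9 = 2.61 m².
From F = γ·h_c·A, the centroid depth is h_c = 256/(12.3606 × 2.61) = 7.93524 m.
The centroid lies 0.9/2 = 0.45 m below the top edge, so the top edge sits at h_top = 7.93524 − 0.45 = 7.48524 m below the surface.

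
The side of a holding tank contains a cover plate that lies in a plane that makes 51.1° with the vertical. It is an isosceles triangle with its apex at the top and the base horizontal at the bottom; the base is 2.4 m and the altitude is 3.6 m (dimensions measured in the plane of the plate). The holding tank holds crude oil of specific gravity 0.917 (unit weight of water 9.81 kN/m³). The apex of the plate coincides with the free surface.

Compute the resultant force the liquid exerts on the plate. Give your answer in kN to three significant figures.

γ = 0.917 × 9.81 = 8.99577 kN/m³.
The plate makes 51.1° with the vertical, i.e. θ = 90° − 51.1° = 38.9° to the horizontal. Measuring y along the incline from the free-surface line, vertical depth h = y·sinθ with sinθ = 0.627963.
With the apex up, the centroid sits 2h/3 = 2 × 3.6/3 = 2.4 m below the apex, so y_c = 2.4 m and h_c = 2.4 × 0.627963 = 1.50711 m.
A = ½ × 2.4 × 3.6 = 4.32 m².
Resultant F = γ·h_c·A = 8.99577 × 1.50711 × 4.32 = 58.5689 kN.

F ≈ 58.6 kN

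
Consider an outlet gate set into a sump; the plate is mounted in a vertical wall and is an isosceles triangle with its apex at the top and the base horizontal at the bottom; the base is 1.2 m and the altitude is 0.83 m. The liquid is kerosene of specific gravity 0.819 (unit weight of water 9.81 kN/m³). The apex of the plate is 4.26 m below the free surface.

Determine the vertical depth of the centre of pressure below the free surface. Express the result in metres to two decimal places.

γ = 0.819 × 9.81 = 8.03439 kN/m³.
With the apex up, the centroid sits 2h/3 = 2 × 0.83/3 = 0.553333 m below the apex, so the centroid depth is h_c = 4.26 + 0.553333 = 4.81333 m.
A = ½ × 1.2 × 0.83 = 0.498 m².
Resultant F = γ·h_c·A = 8.03439 × 4.81333 × 0.498 = 19.2587 kN.
I_c = b·h³/36 = 1.2 × 0.83³/36 = 0.0190596 m⁴.
Centre of pressure: y_p = y_c + I_c/(y_c·A) = 4.81333 + 0.0190596/(4.81333 × 0.498) = 4.81333 + 0.00795131 = 4.82128 m along the plane.

h_p = 4.82 m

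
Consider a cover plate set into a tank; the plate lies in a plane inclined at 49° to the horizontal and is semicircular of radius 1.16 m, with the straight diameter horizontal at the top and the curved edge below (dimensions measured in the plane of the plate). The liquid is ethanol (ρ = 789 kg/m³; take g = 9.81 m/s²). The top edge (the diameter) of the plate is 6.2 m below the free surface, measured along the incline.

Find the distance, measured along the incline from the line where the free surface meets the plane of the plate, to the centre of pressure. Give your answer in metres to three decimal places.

y_p = 6.706 m

γ = ρg = 789 × 9.81 / 1000 = 7.74009 kN/m³.
Let θ = 49° be the plate's angle to the horizontal; measure y along the incline from where the plane meets the free surface. Vertical depth h = y·sinθ with sinθ = 0.754710.
The centroid of a semicircle lies 4r/(3π) = 0.492319 m from the diameter, here below the top edge, so y_c = 6.2 + 0.492319 = 6.69232 m and h_c = 6.69232 × 0.754710 = 5.05076 m.
A = πr²/2 = π × 1.16²/2 = 2.11366 m².
Resultant F = γ·h_c·A = 7.74009 × 5.05076 × 2.11366 = 82.63 kN.
I_c = (π/8 − 8/(9π))·r⁴ = 0.109757 × 1.16⁴ = 0.19873 m⁴.
Centre of pressure: y_p = y_c + I_c/(y_c·A) = 6.69232 + 0.19873/(6.69232 × 2.11366) = 6.69232 + 0.0140492 = 6.70637 m along the plane.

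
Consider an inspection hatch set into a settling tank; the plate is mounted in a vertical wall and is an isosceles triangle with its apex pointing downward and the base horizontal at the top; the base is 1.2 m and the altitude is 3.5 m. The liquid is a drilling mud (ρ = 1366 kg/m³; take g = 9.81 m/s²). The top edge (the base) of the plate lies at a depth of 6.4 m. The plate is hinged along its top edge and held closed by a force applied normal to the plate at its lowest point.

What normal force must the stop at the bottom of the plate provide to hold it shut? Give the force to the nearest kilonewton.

γ = ρg = 1366 × 9.81 / 1000 = 13.40046 kN/m³.
With the apex down, the centroid sits h/3 = 3.5/3 = 1.16667 m below the base (the top edge), so the centroid depth is h_c = 6.4 + 1.16667 = 7.56667 m.
A = ½ × 1.2 × 3.5 = 2.1 m².
Resultant F = γ·h_c·A = 13.40046 × 7.56667 × 2.1 = 212.933 kN.
I_c = b·h³/36 = 1.2 × 3.5³/36 = 1.42917 m⁴.
Centre of pressure: y_p = y_c + I_c/(y_c·A) = 7.56667 + 1.42917/(7.56667 × 2.1) = 7.56667 + 0.0899414 = 7.65661 m along the plane.
The resultant acts 1.16667 + 0.0899414 = 1.25661 m (along the plate) below the hinge at the top edge, so the moment about the hinge is M = F × 1.25661 = 212.933 × 1.25661 = 267.574 kN·m.
A normal force at the bottom, 3.5 m from the hinge, must supply this moment: P = 267.574/3.5 = 76.4497 kN.

P ≈ 76 kN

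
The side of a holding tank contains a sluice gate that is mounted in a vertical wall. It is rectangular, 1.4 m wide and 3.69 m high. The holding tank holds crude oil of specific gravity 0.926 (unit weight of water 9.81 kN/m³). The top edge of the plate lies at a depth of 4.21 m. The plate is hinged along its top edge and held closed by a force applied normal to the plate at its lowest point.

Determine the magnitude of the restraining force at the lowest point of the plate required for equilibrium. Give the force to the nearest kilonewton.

P ≈ 157 kN

γ = 0.926 × 9.81 = 9.08406 kN/m³.
The centroid lies 3.69/2 = 1.845 m below the top edge, so the centroid depth is h_c = 4.21 + 1.845 = 6.055 m.
A = 1.4 × 3.69 = 5.166 m².
Resultant F = γ·h_c·A = 9.08406 × 6.055 × 5.166 = 284.151 kN.
I_c = b·h³/12 = 1.4 × 3.69³/12 = 5.86173 m⁴.
Centre of pressure: y_p = y_c + I_c/(y_c·A) = 6.055 + 5.86173/(6.055 × 5.166) = 6.055 + 0.187395 = 6.2424 m along the plane.
The resultant acts 1.845 + 0.187395 = 2.0324 m (along the plate) below the hinge at the top edge, so the moment about the hinge is M = F × 2.0324 = 284.151 × 2.0324 = 577.508 kN·m.
A normal force at the bottom, 3.69 m from the hinge, must supply this moment: P = 577.508/3.69 = 156.506 kN.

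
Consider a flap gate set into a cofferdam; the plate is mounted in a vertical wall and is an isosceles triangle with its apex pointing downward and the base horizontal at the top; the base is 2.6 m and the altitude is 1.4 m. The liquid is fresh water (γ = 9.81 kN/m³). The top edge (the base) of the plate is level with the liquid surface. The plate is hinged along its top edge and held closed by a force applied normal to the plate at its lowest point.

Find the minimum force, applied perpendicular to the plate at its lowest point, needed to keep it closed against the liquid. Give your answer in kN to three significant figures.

γ = 9.81 kN/m³.
With the apex down, the centroid sits h/3 = 1.4/3 = 0.466667 m below the base (the top edge), so the centroid depth is h_c = 0.466667 m.
A = ½ × 2.6 × 1.4 = 1.82 m².
Resultant F = γ·h_c·A = 9.81 × 0.466667 × 1.82 = 8.33197 kN.
I_c = b·h³/36 = 2.6 × 1.4³/36 = 0.198178 m⁴.
Centre of pressure: y_p = y_c + I_c/(y_c·A) = 0.466667 + 0.198178/(0.466667 × 1.82) = 0.466667 + 0.233333 = 0.7 m along the plane.
The resultant acts 0.466667 + 0.233333 = 0.7 m (along the plate) below the hinge at the top edge, so the moment about the hinge is M = F × 0.7 = 8.33197 × 0.7 = 5.83238 kN·m.
A normal force at the bottom, 1.4 m from the hinge, must supply this moment: P = 5.83238/1.4 = 4.16599 kN.

P ≈ 4.17 kN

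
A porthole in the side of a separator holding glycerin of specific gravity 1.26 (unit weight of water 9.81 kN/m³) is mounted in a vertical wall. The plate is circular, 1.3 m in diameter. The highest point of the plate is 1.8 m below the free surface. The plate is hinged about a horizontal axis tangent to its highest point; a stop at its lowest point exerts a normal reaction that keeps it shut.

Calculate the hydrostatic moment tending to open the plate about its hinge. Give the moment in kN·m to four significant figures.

M ≈ 27.86 kN·m

γ = 1.26 × 9.81 = 12.3606 kN/m³.
The centroid is at the centre, 0.65 m below the top of the plate, so the centroid depth is h_c = 1.8 + 0.65 = 2.45 m.
A = π(0.65)² = 1.32732 m².
Resultant F = γ·h_c·A = 12.3606 × 2.45 × 1.32732 = 40.1959 kN.
I_c = πr⁴/4 = π × 0.65⁴/4 = 0.140198 m⁴.
Centre of pressure: y_p = y_c + I_c/(y_c·A) = 2.45 + 0.140198/(2.45 × 1.32732) = 2.45 + 0.0431122 = 2.49311 m along the plane.
The resultant acts 0.65 + 0.0431122 = 0.693112 m (along the plate) below the hinge at the top edge, so the moment about the hinge is M = F × 0.693112 = 40.1959 × 0.693112 = 27.8603 kN·m.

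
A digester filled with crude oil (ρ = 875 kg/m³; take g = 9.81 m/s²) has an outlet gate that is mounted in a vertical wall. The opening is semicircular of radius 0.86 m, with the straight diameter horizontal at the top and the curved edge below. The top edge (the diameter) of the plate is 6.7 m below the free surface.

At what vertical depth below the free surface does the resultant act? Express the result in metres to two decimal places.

γ = ρg = 875 × 9.81 / 1000 = 8.58375 kN/m³.
The centroid of a semicircle lies 4r/(3π) = 0.364995 m from the diameter, here below the top edge, so the centroid depth is h_c = 6.7 + 0.364995 = 7.065 m.
A = πr²/2 = π × 0.86²/2 = 1.16176 m².
Resultant F = γ·h_c·A = 8.58375 × 7.065 × 1.16176 = 70.454 kN.
I_c = (π/8 − 8/(9π))·r⁴ = 0.109757 × 0.86⁴ = 0.060038 m⁴.
Centre of pressure: y_p = y_c + I_c/(y_c·A) = 7.065 + 0.060038/(7.065 × 1.16176) = 7.065 + 0.00731472 = 7.07231 m along the plane.

h_p = 7.07 m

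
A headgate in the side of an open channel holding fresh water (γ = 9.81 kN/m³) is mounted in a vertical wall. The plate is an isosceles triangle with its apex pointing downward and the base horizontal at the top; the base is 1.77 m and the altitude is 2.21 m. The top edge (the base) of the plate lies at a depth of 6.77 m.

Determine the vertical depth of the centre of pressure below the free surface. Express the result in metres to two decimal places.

γ = 9.81 kN/m³.
With the apex down, the centroid sits h/3 = 2.21/3 = 0.736667 m below the base (the top edge), so the centroid depth is h_c = 6.77 + 0.736667 = 7.50667 m.
A = ½ × 1.77 × 2.21 = 1.95585 m².
Resultant F = γ·h_c·A = 9.81 × 7.50667 × 1.95585 = 144.03 kN.
I_c = b·h³/36 = 1.77 × 2.21³/36 = 0.530698 m⁴.
Centre of pressure: y_p = y_c + I_c/(y_c·A) = 7.50667 + 0.530698/(7.50667 × 1.95585) = 7.50667 + 0.0361464 = 7.54282 m along the plane.

h_p = 7.54 m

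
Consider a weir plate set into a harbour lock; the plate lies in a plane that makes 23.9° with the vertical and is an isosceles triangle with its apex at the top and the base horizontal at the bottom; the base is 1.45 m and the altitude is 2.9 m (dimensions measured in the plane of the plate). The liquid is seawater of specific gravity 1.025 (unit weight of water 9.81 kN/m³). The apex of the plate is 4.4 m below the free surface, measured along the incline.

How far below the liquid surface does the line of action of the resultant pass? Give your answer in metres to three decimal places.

h_p = 5.858 m

γ = 1.025 × 9.81 = 10.05525 kN/m³.
The plate makes 23.9° with the vertical, i.e. θ = 90° − 23.9° = 66.1° to the horizontal. Measuring y along the incline from the free-surface line, vertical depth h = y·sinθ with sinθ = 0.914254.
With the apex up, the centroid sits 2h/3 = 2 × 2.9/3 = 1.93333 m below the apex, so y_c = 4.4 + 1.93333 = 6.33333 m and h_c = 6.33333 × 0.914254 = 5.79027 m.
A = ½ × 1.45 × 2.9 = 2.1025 m².
Resultant F = γ·h_c·A = 10.05525 × 5.79027 × 2.1025 = 122.413 kN.
I_c = b·h³/36 = 1.45 × 2.9³/36 = 0.982335 m⁴.
Centre of pressure: y_p = y_c + I_c/(y_c·A) = 6.33333 + 0.982335/(6.33333 × 2.1025) = 6.33333 + 0.073772 = 6.4071 m along the plane.
Vertically, h_p = y_p·sinθ = 6.4071 × 0.914254 = 5.85772 m.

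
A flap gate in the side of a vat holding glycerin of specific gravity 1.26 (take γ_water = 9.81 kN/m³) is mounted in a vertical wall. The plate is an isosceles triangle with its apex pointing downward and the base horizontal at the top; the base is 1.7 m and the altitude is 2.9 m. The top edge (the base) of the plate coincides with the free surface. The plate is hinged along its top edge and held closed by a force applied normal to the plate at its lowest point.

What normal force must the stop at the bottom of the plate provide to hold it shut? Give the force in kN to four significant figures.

γ = 1.26 × 9.81 = 12.3606 kN/m³.
With the apex down, the centroid sits h/3 = 2.9/3 = 0.966667 m below the base (the top edge), so the centroid depth is h_c = 0.966667 m.
A = ½ × 1.7 × 2.9 = 2.465 m².
Resultant F = γ·h_c·A = 12.3606 × 0.966667 × 2.465 = 29.4533 kN.
I_c = b·h³/36 = 1.7 × 2.9³/36 = 1.1517 m⁴.
Centre of pressure: y_p = y_c + I_c/(y_c·A) = 0.966667 + 1.1517/(0.966667 × 2.465) = 0.966667 + 0.483332 = 1.45 m along the plane.
The resultant acts 0.966667 + 0.483332 = 1.45 m (along the plate) below the hinge at the top edge, so the moment about the hinge is M = F × 1.45 = 29.4533 × 1.45 = 42.7073 kN·m.
A normal force at the bottom, 2.9 m from the hinge, must supply this moment: P = 42.7073/2.9 = 14.7267 kN.

P ≈ 14.73 kN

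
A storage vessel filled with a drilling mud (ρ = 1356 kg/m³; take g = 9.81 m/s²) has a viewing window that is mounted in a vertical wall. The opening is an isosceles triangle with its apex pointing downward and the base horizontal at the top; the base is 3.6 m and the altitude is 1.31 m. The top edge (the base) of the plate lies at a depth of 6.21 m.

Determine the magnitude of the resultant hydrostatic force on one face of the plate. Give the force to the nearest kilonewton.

F ≈ 208 kN

γ = ρg = 1356 × 9.81 / 1000 = 13.30236 kN/m³.
With the apex down, the centroid sits h/3 = 1.31/3 = 0.436667 m below the base (the top edge), so the centroid depth is h_c = 6.21 + 0.436667 = 6.64667 m.
A = ½ × 3.6 × 1.31 = 2.358 m².
Resultant F = γ·h_c·A = 13.30236 × 6.64667 × 2.358 = 208.486 kN.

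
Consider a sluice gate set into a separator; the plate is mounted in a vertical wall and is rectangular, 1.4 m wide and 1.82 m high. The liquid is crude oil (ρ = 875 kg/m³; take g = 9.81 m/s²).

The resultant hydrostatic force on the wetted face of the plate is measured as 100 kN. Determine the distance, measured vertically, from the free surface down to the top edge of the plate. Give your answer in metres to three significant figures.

d_top ≈ 3.66 m

γ = ρg = 875 × 9.81 / 1000 = 8.58375 kN/m³.
A = 1.4 × 1.82 = 2.548 m².
From F = γ·h_c·A, the centroid depth is h_c = 100/(8.58375 × 2.548) = 4.57218 m.
The centroid lies 1.82/2 = 0.91 m below the top edge, so the top edge sits at h_top = 4.57218 − 0.91 = 3.66218 m below the surface.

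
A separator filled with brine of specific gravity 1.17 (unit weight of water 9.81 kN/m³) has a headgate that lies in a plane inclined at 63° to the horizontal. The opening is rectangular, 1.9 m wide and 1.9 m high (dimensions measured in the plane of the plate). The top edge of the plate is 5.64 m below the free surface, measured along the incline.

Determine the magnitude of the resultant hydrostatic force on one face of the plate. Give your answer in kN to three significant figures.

γ = 1.17 × 9.81 = 11.4777 kN/m³.
Let θ = 63° be the plate's angle to the horizontal; measure y along the incline from where the plane meets the free surface. Vertical depth h = y·sinθ with sinθ = 0.891007.
The centroid lies 1.9/2 = 0.95 m below the top edge, so y_c = 5.64 + 0.95 = 6.59 m and h_c = 6.59 × 0.891007 = 5.87174 m.
A = 1.9 × 1.9 = 3.61 m².
Resultant F = γ·h_c·A = 11.4777 × 5.87174 × 3.61 = 243.293 kN.

F ≈ 243 kN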